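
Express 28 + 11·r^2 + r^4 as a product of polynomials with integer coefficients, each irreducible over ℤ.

(r^2 + 4)·(r^2 + 7)

Substitute u = r^2 to get a quadratic in u, then factor.
r^2 + 4 is irreducible over ℤ (sum of squares).
r^2 + 7 is irreducible over ℤ (always positive, so no real roots).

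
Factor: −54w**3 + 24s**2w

6w(2s + 3w)(2s − 3w)

Every term has a factor of 6w. Then 4s**2 − 9w**2 = (2s)² − (3w)².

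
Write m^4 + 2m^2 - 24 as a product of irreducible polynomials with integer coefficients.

(m + 2)(m - 2)(m^2 + 6)

Substitute u = m^2 to get a quadratic in u, then factor.
m^2 + 6 is irreducible over ℤ (always positive, so no real roots).
m^2 - 4 is a difference of squares.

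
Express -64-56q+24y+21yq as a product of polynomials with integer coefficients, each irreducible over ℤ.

(3y-8)(7q+8)

Group as (21yq+24y) + (-56q-64) = 3y(7q+8) - 8(7q+8).
Both groups share the factor (7q+8).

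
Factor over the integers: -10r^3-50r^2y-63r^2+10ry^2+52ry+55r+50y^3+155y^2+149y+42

Group: 2r(-5r^2-20ry-29r+25y^2+65y+42) + (2y+1)(-5r^2-20ry-29r+25y^2+65y+42); both groups contain (-5r^2-20ry-29r+25y^2+65y+42), so (2r+2y+1) is a factor with cofactor -5r^2-20ry-29r+25y^2+65y+42.
The cofactor groups again: -5r^2-20ry-29r+25y^2+65y+42 = -r(5r-5y-6) + (-5y-7)(5r-5y-6); both groups contain (5r-5y-6), giving -(r+5y+7)(5r-5y-6).

-(2r+2y+1)(5r-5y-6)(r+5y+7)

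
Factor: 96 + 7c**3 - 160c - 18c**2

Among the possible rational roots, c = 4/7 is a root, so (7c - 4) is a factor; dividing leaves c**2 - 2c - 24.
The remaining quadratic factors as (c + 4)(c - 6).

(7c - 4)(c + 4)(c - 6)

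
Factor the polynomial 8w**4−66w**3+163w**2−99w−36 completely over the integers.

Trying the rational-root candidates, w = 3 is a root, so (w−3) divides it; the quotient is 8w**3−42w**2+37w+12.
Then w = 4 is a root, giving the factor (w−4) and quotient 8w**2−10w−3.
The remaining quadratic factors as (4w+1)(2w−3).

(2w−3)(4w+1)(w−3)(w−4)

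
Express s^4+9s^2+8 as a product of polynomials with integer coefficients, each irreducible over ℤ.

Substitute u = s^2 to get a quadratic in u, then factor.
s^2+1 is irreducible over ℤ (sum of squares).
s^2+8 is irreducible over ℤ (always positive, so no real roots).

(s^2+1)(s^2+8)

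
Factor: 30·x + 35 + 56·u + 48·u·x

(6·x + 7)·(8·u + 5)

Group as (48·u·x + 56·u) + (30·x + 35) = 8·u·(6·x + 7) + 5·(6·x + 7).
Both groups share the factor (6·x + 7).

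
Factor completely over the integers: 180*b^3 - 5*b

Factor out 5*b, leaving 36*b^2 - 1, which is a difference of two squares.

5*b*(6*b + 1)*(6*b - 1)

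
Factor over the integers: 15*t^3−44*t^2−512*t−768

(3*t+8)*(5*t+12)*(t−8)

Among the possible rational roots, t = −12/5 is a root, so (5*t+12) is a factor; dividing leaves 3*t^2−16*t−64.
The remaining quadratic factors as (3*t+8)(t−8).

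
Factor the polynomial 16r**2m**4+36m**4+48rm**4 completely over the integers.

4m**4(2r+3)**2

Every term has a factor of 4m**4; factoring it out leaves 4r**2+12r+9.
Recognize a perfect-square trinomial with the parts 3 and 2r.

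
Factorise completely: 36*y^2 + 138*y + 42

6*(2*y + 7)*(3*y + 1)

Pull out the common factor 6, then factor the remaining trinomial.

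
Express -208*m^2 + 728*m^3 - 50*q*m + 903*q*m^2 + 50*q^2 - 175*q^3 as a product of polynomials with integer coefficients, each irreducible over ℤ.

-(5*q - 13*m)*(7*q + 7*m - 2)*(5*q + 8*m)

Group: 7*q*(-25*q^2 + 25*q*m + 104*m^2) + (7*m - 2)*(-25*q^2 + 25*q*m + 104*m^2); both groups contain (-25*q^2 + 25*q*m + 104*m^2), so (7*q + 7*m - 2) is a factor with cofactor -25*q^2 + 25*q*m + 104*m^2.
The cofactor groups again: -25*q^2 + 25*q*m + 104*m^2 = -5*q*(5*q - 13*m) - 8*m*(5*q - 13*m); both groups contain (5*q - 13*m), giving -(5*q + 8*m)*(5*q - 13*m).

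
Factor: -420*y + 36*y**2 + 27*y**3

Pull out the common factor 3*y, then factor the remaining trinomial.

3*y*(3*y + 14)*(3*y - 10)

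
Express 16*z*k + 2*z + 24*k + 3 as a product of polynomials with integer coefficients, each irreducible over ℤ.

(2*z + 3)*(8*k + 1)

Group as (16*z*k + 2*z) + (24*k + 3) = 2*z*(8*k + 1) + 3*(8*k + 1).
Both groups share the factor (8*k + 1).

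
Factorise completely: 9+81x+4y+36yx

Group as (36yx+4y) + (81x+9) = 4y(9x+1) + 9(9x+1).
Both groups share the factor (9x+1).

(4y+9)(9x+1)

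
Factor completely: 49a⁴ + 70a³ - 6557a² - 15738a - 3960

(7a + 15)(7a + 2)(a + 11)(a - 12)

Trying the rational-root candidates, a = -11 is a root, so (a + 11) is a factor; dividing leaves 49a³ - 469a² - 1398a - 360.
Then a = -2/7 is a root, so (7a + 2) is a factor; dividing leaves 7a² - 69a - 180.
The remaining quadratic factors as (7a + 15)(a - 12).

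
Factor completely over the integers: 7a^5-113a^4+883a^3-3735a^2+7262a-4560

Among the possible rational roots, a = 3 is a root, so (a-3) divides it; the quotient is 7a^4-92a^3+607a^2-1914a+1520.
Then a = 8/7 is a root, so (7a-8) divides it; the quotient is a^3-12a^2+73a-190.
Next, a = 5 is a root, so (a-5) is a factor; dividing leaves a^2-7a+38.
The quadratic a^2-7a+38 has discriminant -103 < 0 and is irreducible over ℤ.

(7a-8)(a-3)(a-5)(a^2-7a+38)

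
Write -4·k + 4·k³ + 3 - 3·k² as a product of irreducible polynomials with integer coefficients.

Among the possible rational roots, k = -1 is a root, giving the factor (k + 1) and quotient 4·k² - 7·k + 3.
The remaining quadratic factors as (4·k - 3)(k - 1).

(4·k - 3)·(k + 1)·(k - 1)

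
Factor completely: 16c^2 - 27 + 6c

Need a pair with product 16·(-27) = -432 and sum 6: that's 24 and -18.
Split the middle term: 16c^2 + 24c - 18c - 27 = 8c(2c + 3) - 9(2c + 3).

(2c + 3)(8c - 9)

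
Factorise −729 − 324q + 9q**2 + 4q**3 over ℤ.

(4q + 9)(q + 9)(q − 9)

By the rational root theorem, q = −9/4 is a root, giving the factor (4q + 9) and quotient q**2 − 81.
The remaining quadratic factors as (q − 9)(q + 9).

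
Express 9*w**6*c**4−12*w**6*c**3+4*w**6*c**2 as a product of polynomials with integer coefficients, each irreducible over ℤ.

Every term has a factor of w**6*c**2; factoring it out leaves 9*c**2−12*c+4.
Recognize a perfect-square trinomial with the parts 3*c and 2.

c**2*w**6*(3*c−2)**2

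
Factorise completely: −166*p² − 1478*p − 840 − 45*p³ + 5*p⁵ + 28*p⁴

(5*p + 3)*(p + 7)*(p − 4)*(p² + 2*p + 10)

Among the possible rational roots, p = −3/5 is a root, so (5*p + 3) divides it; the quotient is p⁴ + 5*p³ − 12*p² − 26*p − 280.
Next, p = −7 is a root, giving the factor (p + 7) and quotient p³ − 2*p² + 2*p − 40.
Continuing, p = 4 is a root, so (p − 4) divides it; the quotient is p² + 2*p + 10.
The quadratic p² + 2*p + 10 has discriminant −36 < 0 and is irreducible over ℤ.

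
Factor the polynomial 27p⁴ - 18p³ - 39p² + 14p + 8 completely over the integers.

(3p + 1)(3p - 2)(3p - 4)(p + 1)

Among the possible rational roots, p = -1/3 is a root, so (3p + 1) divides it; the quotient is 9p³ - 9p² - 10p + 8.
Then p = 2/3 is a root, so (3p - 2) divides it; the quotient is 3p² - p - 4.
The remaining quadratic factors as (p + 1)(3p - 4).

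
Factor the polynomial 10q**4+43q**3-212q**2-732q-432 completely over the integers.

(2q-9)(5q+4)(q+2)(q+6)

Testing divisors of the constant over divisors of the leading coefficient, q = 9/2 is a root, giving the factor (2q-9) and quotient 5q**3+44q**2+92q+48.
Then q = -2 is a root, so (q+2) is a factor; dividing leaves 5q**2+34q+24.
The remaining quadratic factors as (q+6)(5q+4).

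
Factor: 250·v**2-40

Factor out 10, leaving 25·v**2-4, which is a difference of two squares.

10·(5·v+2)·(5·v-2)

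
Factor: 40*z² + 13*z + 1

Need a pair with product 40·1 = 40 and sum 13: that's 5 and 8.
Split the middle term: 40*z² + 5*z + 8*z + 1 = 5*z*(8*z + 1) + (8*z + 1).

(5*z + 1)*(8*z + 1)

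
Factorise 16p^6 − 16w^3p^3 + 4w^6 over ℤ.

4(w^3 − 2p^3)^2

Factor out 4 first: what remains is w^6 − 4w^3p^3 + 4p^6.
Recognize a perfect-square trinomial with the parts 2p^3 and w^3.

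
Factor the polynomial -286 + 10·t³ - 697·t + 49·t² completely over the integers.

(2·t - 13)·(5·t + 2)·(t + 11)

Trying the rational-root candidates, t = 13/2 is a root, so (2·t - 13) is a factor; dividing leaves 5·t² + 57·t + 22.
The remaining quadratic factors as (t + 11)(5·t + 2).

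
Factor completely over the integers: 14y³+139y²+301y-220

Trying the rational-root candidates, y = 4/7 is a root, so (7y-4) is a factor; dividing leaves 2y²+21y+55.
The remaining quadratic factors as (2y+11)(y+5).

(2y+11)(7y-4)(y+5)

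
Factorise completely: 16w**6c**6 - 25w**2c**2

Every term has a factor of w**2c**2; factoring it out leaves 16w**4c**4 - 25.
Recognize a difference of squares with the parts 4w**2c**2 and 5.

c**2w**2(4w**2c**2 + 5)(4w**2c**2 - 5)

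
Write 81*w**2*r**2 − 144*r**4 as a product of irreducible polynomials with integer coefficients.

9*r**2*(3*w − 4*r)*(3*w + 4*r)

Factor out 9*r**2, leaving 9*w**2 − 16*r**2, which is a difference of two squares.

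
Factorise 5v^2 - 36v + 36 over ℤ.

Need a pair with product 5·36 = 180 and sum -36: that's -6 and -30.
Split the middle term: 5v^2 - 6v - 30v + 36 = v(5v - 6) - 6(5v - 6).

(5v - 6)(v - 6)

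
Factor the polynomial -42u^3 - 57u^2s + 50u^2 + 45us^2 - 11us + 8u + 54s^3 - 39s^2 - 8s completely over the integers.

Group: 7u(-6u^2 - 3us + 8u + 9s^2 - 8s) + (6s + 1)(-6u^2 - 3us + 8u + 9s^2 - 8s); both groups contain (-6u^2 - 3us + 8u + 9s^2 - 8s), so (7u + 6s + 1) is a factor with cofactor -6u^2 - 3us + 8u + 9s^2 - 8s.
The cofactor groups again: -6u^2 - 3us + 8u + 9s^2 - 8s = -u(6u + 9s - 8) + s(6u + 9s - 8); both groups contain (6u + 9s - 8), giving -(u - s)(6u + 9s - 8).

-(u - s)(7u + 6s + 1)(6u + 9s - 8)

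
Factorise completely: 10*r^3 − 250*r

Every term has a factor of 10*r. Then r^2 − 25 = (r)² − (5)².

10*r*(r + 5)*(r − 5)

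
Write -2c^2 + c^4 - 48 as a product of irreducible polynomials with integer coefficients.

Substitute u = c^2 to get a quadratic in u, then factor.
c^2 - 8 is irreducible over ℤ (8 is not a perfect square).
c^2 + 6 is irreducible over ℤ (always positive, so no real roots).

(c^2 + 6)(c^2 - 8)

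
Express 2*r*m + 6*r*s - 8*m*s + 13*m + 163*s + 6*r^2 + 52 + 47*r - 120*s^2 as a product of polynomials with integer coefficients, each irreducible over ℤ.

(2*r - 8*s + 13)*(3*r + m + 15*s + 4)

Group: 2*r*(3*r + m + 15*s + 4) + (-8*s + 13)*(3*r + m + 15*s + 4); both groups contain (3*r + m + 15*s + 4).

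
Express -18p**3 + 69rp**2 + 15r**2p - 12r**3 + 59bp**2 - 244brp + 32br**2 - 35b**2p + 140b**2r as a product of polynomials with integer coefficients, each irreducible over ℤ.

Group: 7b(20br - 5bp - 4r**2 - 7rp + 2p**2) + (3r - 9p)(20br - 5bp - 4r**2 - 7rp + 2p**2); both groups contain (20br - 5bp - 4r**2 - 7rp + 2p**2), so (7b + 3r - 9p) is a factor with cofactor 20br - 5bp - 4r**2 - 7rp + 2p**2.
The cofactor groups again: 20br - 5bp - 4r**2 - 7rp + 2p**2 = 4r(5b - r - 2p) - p(5b - r - 2p); both groups contain (5b - r - 2p), giving (4r - p)(5b - r - 2p).

(4r - p)(5b - r - 2p)(7b + 3r - 9p)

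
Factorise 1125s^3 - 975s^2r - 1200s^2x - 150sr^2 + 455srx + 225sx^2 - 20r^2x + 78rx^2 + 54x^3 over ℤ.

Group: 5s(225s^2 + 30sr - 105sx + 4rx - 18x^2) + (-5r - 3x)(225s^2 + 30sr - 105sx + 4rx - 18x^2); both groups contain (225s^2 + 30sr - 105sx + 4rx - 18x^2), so (5s - 5r - 3x) is a factor with cofactor 225s^2 + 30sr - 105sx + 4rx - 18x^2.
The cofactor groups again: 225s^2 + 30sr - 105sx + 4rx - 18x^2 = 15s(15s + 2r - 9x) + 2x(15s + 2r - 9x); both groups contain (15s + 2r - 9x), giving (15s + 2x)(15s + 2r - 9x).

(5s - 5r - 3x)(15s + 2x)(15s + 2r - 9x)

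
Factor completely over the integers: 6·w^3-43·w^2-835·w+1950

(6·w-13)·(w+10)·(w-15)

Testing divisors of the constant over divisors of the leading coefficient, w = -10 is a root, giving the factor (w+10) and quotient 6·w^2-103·w+195.
The remaining quadratic factors as (6·w-13)(w-15).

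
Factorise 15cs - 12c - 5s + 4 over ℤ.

Group as (15cs - 12c) + (-5s + 4) = 3c(5s - 4) - (5s - 4).
Both groups share the factor (5s - 4).

(3c - 1)(5s - 4)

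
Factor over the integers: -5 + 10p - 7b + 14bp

(2p - 1)(7b + 5)

Group as (14bp - 7b) + (10p - 5) = 7b(2p - 1) + 5(2p - 1).
Both groups share the factor (2p - 1).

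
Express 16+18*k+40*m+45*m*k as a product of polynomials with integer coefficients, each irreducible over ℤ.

Group as (45*m*k+40*m) + (18*k+16) = 5*m*(9*k+8) + 2*(9*k+8).
Both groups share the factor (9*k+8).

(5*m+2)*(9*k+8)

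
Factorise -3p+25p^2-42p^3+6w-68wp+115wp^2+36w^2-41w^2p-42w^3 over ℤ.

-(7w-6p+1)(2w-p)(3w+7p-3)

Group: 2w(-21w^2-31wp+18w+42p^2-25p+3) - p(-21w^2-31wp+18w+42p^2-25p+3); both groups contain (-21w^2-31wp+18w+42p^2-25p+3), so (2w-p) is a factor with cofactor -21w^2-31wp+18w+42p^2-25p+3.
The cofactor groups again: -21w^2-31wp+18w+42p^2-25p+3 = -7w(3w+7p-3) + (6p-1)(3w+7p-3); both groups contain (3w+7p-3), giving -(7w-6p+1)(3w+7p-3).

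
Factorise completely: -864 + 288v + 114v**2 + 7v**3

By the rational root theorem, v = 12/7 is a root, so (7v - 12) divides it; the quotient is v**2 + 18v + 72.
The remaining quadratic factors as (v + 6)(v + 12).

(7v - 12)(v + 12)(v + 6)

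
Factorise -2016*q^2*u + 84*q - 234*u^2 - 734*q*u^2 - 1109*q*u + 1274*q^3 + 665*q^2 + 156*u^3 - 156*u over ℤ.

Group: 14*q*(91*q^2 - 183*q*u + 28*q + 26*u^2 - 52*u) + (6*u + 3)*(91*q^2 - 183*q*u + 28*q + 26*u^2 - 52*u); both groups contain (91*q^2 - 183*q*u + 28*q + 26*u^2 - 52*u), so (14*q + 6*u + 3) is a factor with cofactor 91*q^2 - 183*q*u + 28*q + 26*u^2 - 52*u.
The cofactor groups again: 91*q^2 - 183*q*u + 28*q + 26*u^2 - 52*u = 7*q*(13*q - 2*u + 4) - 13*u*(13*q - 2*u + 4); both groups contain (13*q - 2*u + 4), giving (7*q - 13*u)*(13*q - 2*u + 4).

(13*q - 2*u + 4)*(14*q + 6*u + 3)*(7*q - 13*u)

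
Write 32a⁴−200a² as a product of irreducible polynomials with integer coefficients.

Factor out 8a², leaving 4a²−25, which is a difference of two squares.

8a²(2a+5)(2a−5)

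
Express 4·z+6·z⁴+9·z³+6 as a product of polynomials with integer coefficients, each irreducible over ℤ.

(2·z+3)·(3·z³+2)

Group as (6·z⁴+4·z) + (9·z³+6) = 2·z·(3·z³+2) + 3·(3·z³+2).
Both groups share the factor (3·z³+2).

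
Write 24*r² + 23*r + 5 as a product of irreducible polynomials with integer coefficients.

(3*r + 1)*(8*r + 5)

Need a pair with product 24·5 = 120 and sum 23: that's 15 and 8.
Split the middle term: 24*r² + 15*r + 8*r + 5 = 3*r*(8*r + 5) + (8*r + 5).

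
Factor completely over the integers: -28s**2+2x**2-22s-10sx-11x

Group: -2s(14s-2x+11) - x(14s-2x+11); both groups contain (14s-2x+11).

-(14s-2x+11)(2s+x)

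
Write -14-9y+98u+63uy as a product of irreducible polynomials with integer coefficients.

(7u-1)(9y+14)

Group as (63uy+98u) + (-9y-14) = 7u(9y+14) - (9y+14).
Both groups share the factor (9y+14).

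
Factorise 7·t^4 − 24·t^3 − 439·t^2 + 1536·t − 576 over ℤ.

(7·t − 3)·(t + 8)·(t − 3)·(t − 8)

Testing divisors of the constant over divisors of the leading coefficient, t = −8 is a root, so (t + 8) divides it; the quotient is 7·t^3 − 80·t^2 + 201·t − 72.
Continuing, t = 3/7 is a root, giving the factor (7·t − 3) and quotient t^2 − 11·t + 24.
The remaining quadratic factors as (t − 3)(t − 8).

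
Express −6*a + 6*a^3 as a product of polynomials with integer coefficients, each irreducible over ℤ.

Pull out the common factor 6*a; a^2 − 1 is a difference of squares.

6*a*(a + 1)*(a − 1)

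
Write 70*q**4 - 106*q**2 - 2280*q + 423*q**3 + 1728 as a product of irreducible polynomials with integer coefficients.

By the rational root theorem, q = -4 is a root, so (q + 4) is a factor; dividing leaves 70*q**3 + 143*q**2 - 678*q + 432.
Then q = 6/7 is a root, so (7*q - 6) is a factor; dividing leaves 10*q**2 + 29*q - 72.
The remaining quadratic factors as (5*q - 8)(2*q + 9).

(2*q + 9)*(5*q - 8)*(7*q - 6)*(q + 4)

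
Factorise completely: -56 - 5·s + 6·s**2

Need a pair with product 6·(-56) = -336 and sum -5: that's 16 and -21.
Split the middle term: 6·s**2 + 16·s - 21·s - 56 = 2·s·(3·s + 8) - 7·(3·s + 8).

(2·s - 7)·(3·s + 8)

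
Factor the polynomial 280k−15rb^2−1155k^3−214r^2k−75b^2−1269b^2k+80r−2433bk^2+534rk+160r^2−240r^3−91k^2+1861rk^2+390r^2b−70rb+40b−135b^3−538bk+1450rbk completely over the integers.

Group: 15r(−16r^2+10rb−26rk+16r+9b^2+78bk+8b+105k^2+56k) + (−15b−11k+5)(−16r^2+10rb−26rk+16r+9b^2+78bk+8b+105k^2+56k); both groups contain (−16r^2+10rb−26rk+16r+9b^2+78bk+8b+105k^2+56k), so (15r−15b−11k+5) is a factor with cofactor −16r^2+10rb−26rk+16r+9b^2+78bk+8b+105k^2+56k.
The cofactor groups again: −16r^2+10rb−26rk+16r+9b^2+78bk+8b+105k^2+56k = −2r(8r−9b−15k−8) + (−b−7k)(8r−9b−15k−8); both groups contain (8r−9b−15k−8), giving −(2r+b+7k)(8r−9b−15k−8).

−(15r−15b−11k+5)(8r−9b−15k−8)(2r+b+7k)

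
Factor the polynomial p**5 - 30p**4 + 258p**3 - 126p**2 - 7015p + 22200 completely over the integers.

(p + 5)(p - 15)(p - 8)(p**2 - 12p + 37)

By the rational root theorem, p = 15 is a root, giving the factor (p - 15) and quotient p**4 - 15p**3 + 33p**2 + 369p - 1480.
Continuing, p = 8 is a root, so (p - 8) divides it; the quotient is p**3 - 7p**2 - 23p + 185.
Then p = -5 is a root, so (p + 5) divides it; the quotient is p**2 - 12p + 37.
The quadratic p**2 - 12p + 37 has discriminant -4 < 0 and is irreducible over ℤ.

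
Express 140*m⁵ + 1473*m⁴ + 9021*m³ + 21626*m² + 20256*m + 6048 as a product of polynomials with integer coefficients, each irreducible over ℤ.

(4*m + 7)*(5*m + 6)*(7*m + 4)*(m² + 7*m + 36)

Trying the rational-root candidates, m = -4/7 is a root, so (7*m + 4) is a factor; dividing leaves 20*m⁴ + 199*m³ + 1175*m² + 2418*m + 1512.
Then m = -6/5 is a root, so (5*m + 6) divides it; the quotient is 4*m³ + 35*m² + 193*m + 252.
Then m = -7/4 is a root, giving the factor (4*m + 7) and quotient m² + 7*m + 36.
The quadratic m² + 7*m + 36 has discriminant -95 < 0 and is irreducible over ℤ.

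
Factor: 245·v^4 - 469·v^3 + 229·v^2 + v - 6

By the rational root theorem, v = 1 is a root, so (v - 1) divides it; the quotient is 245·v^3 - 224·v^2 + 5·v + 6.
Continuing, v = -1/7 is a root, giving the factor (7·v + 1) and quotient 35·v^2 - 37·v + 6.
The remaining quadratic factors as (7·v - 6)(5·v - 1).

(5·v - 1)·(7·v + 1)·(7·v - 6)·(v - 1)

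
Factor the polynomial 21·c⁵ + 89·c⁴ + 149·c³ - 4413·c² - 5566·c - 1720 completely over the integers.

(3·c + 2)·(7·c + 4)·(c - 5)·(c² + 8·c + 43)

Trying the rational-root candidates, c = -2/3 is a root, so (3·c + 2) is a factor; dividing leaves 7·c⁴ + 25·c³ + 33·c² - 1493·c - 860.
Next, c = 5 is a root, so (c - 5) divides it; the quotient is 7·c³ + 60·c² + 333·c + 172.
Next, c = -4/7 is a root, giving the factor (7·c + 4) and quotient c² + 8·c + 43.
The quadratic c² + 8·c + 43 has discriminant -108 < 0 and is irreducible over ℤ.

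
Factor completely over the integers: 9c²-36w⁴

-9(2w²-c)(2w²+c)

Factor out 9 first: what remains is -4w⁴+c².
Recognize a difference of squares with the parts c and 2w².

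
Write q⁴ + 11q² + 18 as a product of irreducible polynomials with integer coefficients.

Substitute u = q² to get a quadratic in u, then factor.
q² + 2 is irreducible over ℤ (always positive, so no real roots).
q² + 9 is irreducible over ℤ (sum of squares).

(q² + 2)(q² + 9)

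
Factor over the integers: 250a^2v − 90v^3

Every term has a factor of 10v. Then 25a^2 − 9v^2 = (5a)² − (3v)².

10v(5a + 3v)(5a − 3v)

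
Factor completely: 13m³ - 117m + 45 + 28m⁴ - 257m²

(4m - 1)(7m + 5)(m + 3)(m - 3)

By the rational root theorem, m = -5/7 is a root, so (7m + 5) divides it; the quotient is 4m³ - m² - 36m + 9.
Next, m = 3 is a root, so (m - 3) is a factor; dividing leaves 4m² + 11m - 3.
The remaining quadratic factors as (m + 3)(4m - 1).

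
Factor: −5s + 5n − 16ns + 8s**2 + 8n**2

(8n − 8s + 5)(n − s)

Group: n(8n − 8s + 5) − s(8n − 8s + 5); both groups contain (8n − 8s + 5).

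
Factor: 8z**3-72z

Factor out 8z, leaving z**2-9, which is a difference of two squares.

8z(z+3)(z-3)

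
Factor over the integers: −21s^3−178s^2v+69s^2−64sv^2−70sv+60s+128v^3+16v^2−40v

−(3s−2v)(7s+8v+5)(s+8v−4)

Group: 7s(−3s^2−22sv+12s+16v^2−8v) + (8v+5)(−3s^2−22sv+12s+16v^2−8v); both groups contain (−3s^2−22sv+12s+16v^2−8v), so (7s+8v+5) is a factor with cofactor −3s^2−22sv+12s+16v^2−8v.
The cofactor groups again: −3s^2−22sv+12s+16v^2−8v = −s(3s−2v) + (−8v+4)(3s−2v); both groups contain (3s−2v), giving −(s+8v−4)(3s−2v).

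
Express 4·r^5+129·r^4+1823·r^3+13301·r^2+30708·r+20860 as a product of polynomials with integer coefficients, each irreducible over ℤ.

Testing divisors of the constant over divisors of the leading coefficient, r = -14 is a root, giving the factor (r+14) and quotient 4·r^4+73·r^3+801·r^2+2087·r+1490.
Then r = -2 is a root, so (r+2) divides it; the quotient is 4·r^3+65·r^2+671·r+745.
Then r = -5/4 is a root, so (4·r+5) divides it; the quotient is r^2+15·r+149.
The quadratic r^2+15·r+149 has discriminant -371 < 0 and is irreducible over ℤ.

(4·r+5)·(r+14)·(r+2)·(r^2+15·r+149)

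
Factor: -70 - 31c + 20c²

Need a pair with product 20·(-70) = -1400 and sum -31: that's -56 and 25.
Split the middle term: 20c² - 56c + 25c - 70 = 4c(5c - 14) + 5(5c - 14).

(4c + 5)(5c - 14)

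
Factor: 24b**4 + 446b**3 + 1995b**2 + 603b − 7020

(2b − 3)(3b + 13)(4b + 15)(b + 12)

By the rational root theorem, b = −12 is a root, so (b + 12) divides it; the quotient is 24b**3 + 158b**2 + 99b − 585.
Continuing, b = −13/3 is a root, giving the factor (3b + 13) and quotient 8b**2 + 18b − 45.
The remaining quadratic factors as (2b − 3)(4b + 15).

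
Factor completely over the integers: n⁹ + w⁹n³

Every term has a factor of n³; factoring it out leaves w⁹ + n⁶.
Recognize a sum of cubes with the parts n² and w³.

n³(w³ + n²)(w⁶ - w³n² + n⁴)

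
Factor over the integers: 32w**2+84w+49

Need a pair with product 32·49 = 1568 and sum 84: that's 28 and 56.
Split the middle term: 32w**2+28w + 56w+49 = 4w(8w+7) + 7(8w+7).

(4w+7)(8w+7)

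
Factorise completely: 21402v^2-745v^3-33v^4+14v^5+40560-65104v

(2v-5)(7v-6)(v+13)(v^2-12v+104)

Among the possible rational roots, v = 6/7 is a root, giving the factor (7v-6) and quotient 2v^4-3v^3-109v^2+2964v-6760.
Continuing, v = -13 is a root, so (v+13) divides it; the quotient is 2v^3-29v^2+268v-520.
Next, v = 5/2 is a root, so (2v-5) divides it; the quotient is v^2-12v+104.
The quadratic v^2-12v+104 has discriminant -272 < 0 and is irreducible over ℤ.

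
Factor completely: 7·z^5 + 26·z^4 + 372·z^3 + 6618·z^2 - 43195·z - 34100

Trying the rational-root candidates, z = 5 is a root, so (z - 5) is a factor; dividing leaves 7·z^4 + 61·z^3 + 677·z^2 + 10003·z + 6820.
Next, z = -11 is a root, so (z + 11) divides it; the quotient is 7·z^3 - 16·z^2 + 853·z + 620.
Next, z = -5/7 is a root, giving the factor (7·z + 5) and quotient z^2 - 3·z + 124.
The quadratic z^2 - 3·z + 124 has discriminant -487 < 0 and is irreducible over ℤ.

(7·z + 5)·(z + 11)·(z - 5)·(z^2 - 3·z + 124)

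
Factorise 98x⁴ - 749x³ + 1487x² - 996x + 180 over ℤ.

By the rational root theorem, x = 3/2 is a root, giving the factor (2x - 3) and quotient 49x³ - 301x² + 292x - 60.
Continuing, x = 6/7 is a root, so (7x - 6) divides it; the quotient is 7x² - 37x + 10.
The remaining quadratic factors as (7x - 2)(x - 5).

(2x - 3)(7x - 2)(7x - 6)(x - 5)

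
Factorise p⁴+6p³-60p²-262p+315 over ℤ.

Trying the rational-root candidates, p = 1 is a root, giving the factor (p-1) and quotient p³+7p²-53p-315.
Continuing, p = -5 is a root, so (p+5) is a factor; dividing leaves p²+2p-63.
The remaining quadratic factors as (p+9)(p-7).

(p+5)(p+9)(p-1)(p-7)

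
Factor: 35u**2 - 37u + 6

(5u - 1)(7u - 6)

Need a pair with product 35·6 = 210 and sum -37: that's -7 and -30.
Split the middle term: 35u**2 - 7u - 30u + 6 = 7u(5u - 1) - 6(5u - 1).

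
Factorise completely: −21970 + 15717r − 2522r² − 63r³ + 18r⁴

Testing divisors of the constant over divisors of the leading coefficient, r = 13/6 is a root, so (6r − 13) divides it; the quotient is 3r³ − 4r² − 429r + 1690.
Next, r = 10 is a root, giving the factor (r − 10) and quotient 3r² + 26r − 169.
The remaining quadratic factors as (3r − 13)(r + 13).

(3r − 13)(6r − 13)(r + 13)(r − 10)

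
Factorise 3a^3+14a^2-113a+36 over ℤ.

By the rational root theorem, a = 1/3 is a root, so (3a-1) is a factor; dividing leaves a^2+5a-36.
The remaining quadratic factors as (a-4)(a+9).

(3a-1)(a+9)(a-4)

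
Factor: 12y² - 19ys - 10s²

(y - 2s)(12y + 5s)

Group: y(12y + 5s) - 2s(12y + 5s); both groups contain (12y + 5s).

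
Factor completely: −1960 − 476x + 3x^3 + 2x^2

(3x + 14)(x + 10)(x − 14)

Trying the rational-root candidates, x = −14/3 is a root, so (3x + 14) divides it; the quotient is x^2 − 4x − 140.
The remaining quadratic factors as (x + 10)(x − 14).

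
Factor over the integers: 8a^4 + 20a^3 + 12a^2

4a^2(2a + 3)(a + 1)

Pull out the common factor 4a^2, then factor the remaining trinomial.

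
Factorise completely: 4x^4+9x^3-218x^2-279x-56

(4x+1)(x+1)(x+8)(x-7)

By the rational root theorem, x = 7 is a root, so (x-7) is a factor; dividing leaves 4x^3+37x^2+41x+8.
Continuing, x = -1 is a root, so (x+1) divides it; the quotient is 4x^2+33x+8.
The remaining quadratic factors as (4x+1)(x+8).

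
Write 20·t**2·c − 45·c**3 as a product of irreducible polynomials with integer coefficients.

5·c·(2·t − 3·c)·(2·t + 3·c)

Pull out the common factor 5·c; 4·t**2 − 9·c**2 is a difference of squares.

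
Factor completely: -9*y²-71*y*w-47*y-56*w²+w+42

Group: -9*y*(y+7*w+6) + (-8*w+7)*(y+7*w+6); both groups contain (y+7*w+6).

-(y+7*w+6)*(9*y+8*w-7)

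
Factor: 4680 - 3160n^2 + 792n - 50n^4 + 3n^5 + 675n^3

(3n - 5)(n + 1)(n - 6)(n^2 - 10n + 156)

By the rational root theorem, n = -1 is a root, so (n + 1) divides it; the quotient is 3n^4 - 53n^3 + 728n^2 - 3888n + 4680.
Continuing, n = 5/3 is a root, so (3n - 5) divides it; the quotient is n^3 - 16n^2 + 216n - 936.
Continuing, n = 6 is a root, so (n - 6) divides it; the quotient is n^2 - 10n + 156.
The quadratic n^2 - 10n + 156 has discriminant -524 < 0 and is irreducible over ℤ.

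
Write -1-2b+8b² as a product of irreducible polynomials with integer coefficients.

Need a pair with product 8·(-1) = -8 and sum -2: that's 2 and -4.
Split the middle term: 8b²+2b - 4b-1 = 2b(4b+1) - (4b+1).

(2b-1)(4b+1)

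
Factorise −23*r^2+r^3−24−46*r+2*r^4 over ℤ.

Among the possible rational roots, r = −3/2 is a root, giving the factor (2*r+3) and quotient r^3−r^2−10*r−8.
Next, r = −1 is a root, giving the factor (r+1) and quotient r^2−2*r−8.
The remaining quadratic factors as (r−4)(r+2).

(2*r+3)*(r+1)*(r+2)*(r−4)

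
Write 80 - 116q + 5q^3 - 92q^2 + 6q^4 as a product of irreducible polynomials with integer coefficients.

(2q - 1)(3q + 10)(q + 2)(q - 4)

Testing divisors of the constant over divisors of the leading coefficient, q = 1/2 is a root, so (2q - 1) is a factor; dividing leaves 3q^3 + 4q^2 - 44q - 80.
Then q = -2 is a root, so (q + 2) is a factor; dividing leaves 3q^2 - 2q - 40.
The remaining quadratic factors as (3q + 10)(q - 4).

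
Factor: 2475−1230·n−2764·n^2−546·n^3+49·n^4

(7·n+11)·(7·n−5)·(n+3)·(n−15)

Trying the rational-root candidates, n = −11/7 is a root, giving the factor (7·n+11) and quotient 7·n^3−89·n^2−255·n+225.
Continuing, n = 5/7 is a root, giving the factor (7·n−5) and quotient n^2−12·n−45.
The remaining quadratic factors as (n+3)(n−15).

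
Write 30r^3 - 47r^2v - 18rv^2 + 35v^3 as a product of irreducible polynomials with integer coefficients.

Group: 5r(6r^2 - rv - 5v^2) - 7v(6r^2 - rv - 5v^2); both groups contain (6r^2 - rv - 5v^2), so (5r - 7v) is a factor with cofactor 6r^2 - rv - 5v^2.
The cofactor groups again: 6r^2 - rv - 5v^2 = 6r(r - v) + 5v(r - v); both groups contain (r - v), giving (6r + 5v)(r - v).

(5r - 7v)(6r + 5v)(r - v)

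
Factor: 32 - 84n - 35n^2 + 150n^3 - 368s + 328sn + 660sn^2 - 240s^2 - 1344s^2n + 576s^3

Group: 12s(48s^2 - 52sn - 52s - 10n^2 - 3n + 4) + (-15n + 8)(48s^2 - 52sn - 52s - 10n^2 - 3n + 4); both groups contain (48s^2 - 52sn - 52s - 10n^2 - 3n + 4), so (12s - 15n + 8) is a factor with cofactor 48s^2 - 52sn - 52s - 10n^2 - 3n + 4.
The cofactor groups again: 48s^2 - 52sn - 52s - 10n^2 - 3n + 4 = 12s(4s - 5n - 4) + (2n - 1)(4s - 5n - 4); both groups contain (4s - 5n - 4), giving (12s + 2n - 1)(4s - 5n - 4).

(12s - 15n + 8)(4s - 5n - 4)(12s + 2n - 1)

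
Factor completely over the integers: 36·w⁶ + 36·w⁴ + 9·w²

Pull out the common factor 9·w², leaving 4·w⁴ + 4·w² + 1.
Recognize a perfect-square trinomial with the parts 2·w² and 1.

9·w²·(2·w² + 1)²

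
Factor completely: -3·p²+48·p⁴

Every term has a factor of 3·p². Then 16·p²-1 = (4·p)² − (1)².

3·p²·(4·p+1)·(4·p-1)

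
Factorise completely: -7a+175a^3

7a(5a+1)(5a-1)

Factor out 7a, leaving 25a^2-1, which is a difference of two squares.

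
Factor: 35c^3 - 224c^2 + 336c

Pull out the common factor 7c, then factor the remaining trinomial.

7c(5c - 12)(c - 4)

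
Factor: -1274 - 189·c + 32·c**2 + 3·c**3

By the rational root theorem, c = 7 is a root, so (c - 7) is a factor; dividing leaves 3·c**2 + 53·c + 182.
The remaining quadratic factors as (c + 13)(3·c + 14).

(3·c + 14)·(c + 13)·(c - 7)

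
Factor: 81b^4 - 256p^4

(3b + 4p)(3b - 4p)(9b^2 + 16p^2)

Difference of squares twice: with A = 3b and B = 4p, A⁴ − B⁴ = (A² − B²)(A² + B²), and A² − B² factors again.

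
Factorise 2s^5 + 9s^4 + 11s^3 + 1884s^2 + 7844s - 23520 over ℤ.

(2s + 15)(s + 8)(s - 2)(s^2 - 9s + 98)

Among the possible rational roots, s = 2 is a root, giving the factor (s - 2) and quotient 2s^4 + 13s^3 + 37s^2 + 1958s + 11760.
Then s = -8 is a root, giving the factor (s + 8) and quotient 2s^3 - 3s^2 + 61s + 1470.
Next, s = -15/2 is a root, so (2s + 15) divides it; the quotient is s^2 - 9s + 98.
The quadratic s^2 - 9s + 98 has discriminant -311 < 0 and is irreducible over ℤ.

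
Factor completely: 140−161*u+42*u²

7*(2*u−5)*(3*u−4)

Pull out the common factor 7, then factor the remaining trinomial.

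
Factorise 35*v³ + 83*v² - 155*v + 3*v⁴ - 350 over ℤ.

(3*v + 5)*(v + 5)*(v + 7)*(v - 2)

By the rational root theorem, v = -5/3 is a root, giving the factor (3*v + 5) and quotient v³ + 10*v² + 11*v - 70.
Next, v = -5 is a root, so (v + 5) is a factor; dividing leaves v² + 5*v - 14.
The remaining quadratic factors as (v + 7)(v - 2).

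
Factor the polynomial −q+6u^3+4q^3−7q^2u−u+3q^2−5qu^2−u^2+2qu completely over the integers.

(4q−3u−1)(q+u)(q−2u+1)

Group: 4q(q^2−qu+q−2u^2+u) + (−3u−1)(q^2−qu+q−2u^2+u); both groups contain (q^2−qu+q−2u^2+u), so (4q−3u−1) is a factor with cofactor q^2−qu+q−2u^2+u.
The cofactor groups again: q^2−qu+q−2u^2+u = q(q−2u+1) + u(q−2u+1); both groups contain (q−2u+1), giving (q+u)(q−2u+1).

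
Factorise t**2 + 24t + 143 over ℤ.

(t + 11)(t + 13)

Two integers with product 143 and sum 24 are 13 and 11.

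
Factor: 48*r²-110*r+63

Need a pair with product 48·63 = 3024 and sum -110: that's -54 and -56.
Split the middle term: 48*r²-54*r - 56*r+63 = 6*r*(8*r-9) - 7*(8*r-9).

(6*r-7)*(8*r-9)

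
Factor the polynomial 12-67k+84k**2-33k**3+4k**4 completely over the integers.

By the rational root theorem, k = 3 is a root, so (k-3) is a factor; dividing leaves 4k**3-21k**2+21k-4.
Then k = 1 is a root, so (k-1) is a factor; dividing leaves 4k**2-17k+4.
The remaining quadratic factors as (k-4)(4k-1).

(4k-1)(k-1)(k-3)(k-4)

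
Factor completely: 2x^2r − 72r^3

Factor out 2r, leaving x^2 − 36r^2, which is a difference of two squares.

2r(x − 6r)(x + 6r)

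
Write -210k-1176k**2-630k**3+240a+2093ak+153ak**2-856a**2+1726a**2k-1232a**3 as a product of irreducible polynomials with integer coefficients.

-(11a+6k+10)(14a-15k-3)(8a-7k)

Group: 11a(-112a**2+218ak+24a-105k**2-21k) + (6k+10)(-112a**2+218ak+24a-105k**2-21k); both groups contain (-112a**2+218ak+24a-105k**2-21k), so (11a+6k+10) is a factor with cofactor -112a**2+218ak+24a-105k**2-21k.
The cofactor groups again: -112a**2+218ak+24a-105k**2-21k = -8a(14a-15k-3) + 7k(14a-15k-3); both groups contain (14a-15k-3), giving -(8a-7k)(14a-15k-3).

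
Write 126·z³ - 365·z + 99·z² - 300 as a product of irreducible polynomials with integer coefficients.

(3·z + 5)·(6·z + 5)·(7·z - 12)

Testing divisors of the constant over divisors of the leading coefficient, z = -5/3 is a root, so (3·z + 5) divides it; the quotient is 42·z² - 37·z - 60.
The remaining quadratic factors as (7·z - 12)(6·z + 5).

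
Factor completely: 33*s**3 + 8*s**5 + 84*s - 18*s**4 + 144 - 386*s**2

(2*s + 1)*(4*s - 3)*(s - 4)*(s**2 + 2*s + 12)

Trying the rational-root candidates, s = -1/2 is a root, so (2*s + 1) divides it; the quotient is 4*s**4 - 11*s**3 + 22*s**2 - 204*s + 144.
Next, s = 3/4 is a root, so (4*s - 3) is a factor; dividing leaves s**3 - 2*s**2 + 4*s - 48.
Continuing, s = 4 is a root, so (s - 4) divides it; the quotient is s**2 + 2*s + 12.
The quadratic s**2 + 2*s + 12 has discriminant -44 < 0 and is irreducible over ℤ.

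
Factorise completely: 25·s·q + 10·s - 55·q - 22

Group as (25·s·q + 10·s) + (-55·q - 22) = 5·s·(5·q + 2) - 11·(5·q + 2).
Both groups share the factor (5·q + 2).

(5·q + 2)·(5·s - 11)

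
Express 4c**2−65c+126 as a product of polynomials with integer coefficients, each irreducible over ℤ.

Need a pair with product 4·126 = 504 and sum −65: that's −9 and −56.
Split the middle term: 4c**2−9c − 56c+126 = c(4c−9) − 14(4c−9).

(4c−9)(c−14)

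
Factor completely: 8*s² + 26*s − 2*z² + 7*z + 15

Group: 4*s*(2*s − z + 5) + (2*z + 3)*(2*s − z + 5); both groups contain (2*s − z + 5).

(2*s − z + 5)*(4*s + 2*z + 3)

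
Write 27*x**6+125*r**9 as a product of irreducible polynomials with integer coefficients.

(3*x**2+5*r**3)*(9*x**4-15*x**2*r**3+25*r**6)

Recognize a sum of cubes with the parts 3*x**2 and 5*r**3.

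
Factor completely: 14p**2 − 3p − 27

(2p − 3)(7p + 9)

Need a pair with product 14·(−27) = −378 and sum −3: that's −21 and 18.
Split the middle term: 14p**2 − 21p + 18p − 27 = 7p(2p − 3) + 9(2p − 3).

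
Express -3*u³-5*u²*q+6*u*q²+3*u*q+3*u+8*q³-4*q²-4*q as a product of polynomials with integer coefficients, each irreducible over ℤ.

Group: u*(-3*u²+u*q+3*u+4*q²-4*q) + (2*q+1)*(-3*u²+u*q+3*u+4*q²-4*q); both groups contain (-3*u²+u*q+3*u+4*q²-4*q), so (u+2*q+1) is a factor with cofactor -3*u²+u*q+3*u+4*q²-4*q.
The cofactor groups again: -3*u²+u*q+3*u+4*q²-4*q = -3*u*(u+q-1) + 4*q*(u+q-1); both groups contain (u+q-1), giving -(3*u-4*q)*(u+q-1).

-(3*u-4*q)*(u+2*q+1)*(u+q-1)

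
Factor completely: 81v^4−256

(3v+4)(3v−4)(9v^2+16)

Difference of squares twice: with A = 3v and B = 4, A⁴ − B⁴ = (A² − B²)(A² + B²), and A² − B² factors again.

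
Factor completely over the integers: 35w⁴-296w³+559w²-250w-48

(5w-8)(7w+1)(w-1)(w-6)

Testing divisors of the constant over divisors of the leading coefficient, w = 6 is a root, so (w-6) divides it; the quotient is 35w³-86w²+43w+8.
Then w = 1 is a root, so (w-1) divides it; the quotient is 35w²-51w-8.
The remaining quadratic factors as (5w-8)(7w+1).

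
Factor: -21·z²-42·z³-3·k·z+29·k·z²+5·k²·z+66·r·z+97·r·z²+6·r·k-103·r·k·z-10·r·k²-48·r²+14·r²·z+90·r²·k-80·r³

Group: 8·r·(-10·r²+10·r·k-7·r·z-6·r-5·k·z+6·z²+3·z) + (-k-7·z)·(-10·r²+10·r·k-7·r·z-6·r-5·k·z+6·z²+3·z); both groups contain (-10·r²+10·r·k-7·r·z-6·r-5·k·z+6·z²+3·z), so (8·r-k-7·z) is a factor with cofactor -10·r²+10·r·k-7·r·z-6·r-5·k·z+6·z²+3·z.
The cofactor groups again: -10·r²+10·r·k-7·r·z-6·r-5·k·z+6·z²+3·z = -5·r·(2·r-z) + (5·k-6·z-3)·(2·r-z); both groups contain (2·r-z), giving -(5·r-5·k+6·z+3)·(2·r-z).

-(5·r-5·k+6·z+3)·(8·r-k-7·z)·(2·r-z)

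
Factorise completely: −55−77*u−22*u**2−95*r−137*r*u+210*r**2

Group: 15*r*(14*r−11*u−11) + (2*u+5)*(14*r−11*u−11); both groups contain (14*r−11*u−11).

(14*r−11*u−11)*(15*r+2*u+5)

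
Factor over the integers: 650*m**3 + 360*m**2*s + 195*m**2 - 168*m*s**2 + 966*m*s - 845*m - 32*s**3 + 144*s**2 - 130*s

(10*m - 4*s + 13)*(13*m + 2*s)*(5*m + 4*s - 5)

Group: 10*m*(65*m**2 + 62*m*s - 65*m + 8*s**2 - 10*s) + (-4*s + 13)*(65*m**2 + 62*m*s - 65*m + 8*s**2 - 10*s); both groups contain (65*m**2 + 62*m*s - 65*m + 8*s**2 - 10*s), so (10*m - 4*s + 13) is a factor with cofactor 65*m**2 + 62*m*s - 65*m + 8*s**2 - 10*s.
The cofactor groups again: 65*m**2 + 62*m*s - 65*m + 8*s**2 - 10*s = 13*m*(5*m + 4*s - 5) + 2*s*(5*m + 4*s - 5); both groups contain (5*m + 4*s - 5), giving (13*m + 2*s)*(5*m + 4*s - 5).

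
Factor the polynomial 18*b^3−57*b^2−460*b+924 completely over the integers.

(3*b+14)*(6*b−11)*(b−6)

By the rational root theorem, b = 6 is a root, so (b−6) divides it; the quotient is 18*b^2+51*b−154.
The remaining quadratic factors as (6*b−11)(3*b+14).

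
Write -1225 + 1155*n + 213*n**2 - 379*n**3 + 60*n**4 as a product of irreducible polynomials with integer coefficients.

(3*n - 5)*(4*n + 7)*(5*n - 7)*(n - 5)

Testing divisors of the constant over divisors of the leading coefficient, n = 5 is a root, giving the factor (n - 5) and quotient 60*n**3 - 79*n**2 - 182*n + 245.
Next, n = -7/4 is a root, giving the factor (4*n + 7) and quotient 15*n**2 - 46*n + 35.
The remaining quadratic factors as (3*n - 5)(5*n - 7).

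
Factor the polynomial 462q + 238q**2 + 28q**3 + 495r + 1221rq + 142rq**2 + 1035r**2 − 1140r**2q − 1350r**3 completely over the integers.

−(10r − 2q − 11)(15r + 14q)(9r + q + 3)

Group: 9r(−150r**2 − 110rq + 165r + 28q**2 + 154q) + (q + 3)(−150r**2 − 110rq + 165r + 28q**2 + 154q); both groups contain (−150r**2 − 110rq + 165r + 28q**2 + 154q), so (9r + q + 3) is a factor with cofactor −150r**2 − 110rq + 165r + 28q**2 + 154q.
The cofactor groups again: −150r**2 − 110rq + 165r + 28q**2 + 154q = −15r(10r − 2q − 11) − 14q(10r − 2q − 11); both groups contain (10r − 2q − 11), giving −(15r + 14q)(10r − 2q − 11).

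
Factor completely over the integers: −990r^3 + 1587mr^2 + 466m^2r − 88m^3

Group: 4m(−22m^2 + 177mr − 90r^2) + 11r(−22m^2 + 177mr − 90r^2); both groups contain (−22m^2 + 177mr − 90r^2), so (4m + 11r) is a factor with cofactor −22m^2 + 177mr − 90r^2.
The cofactor groups again: −22m^2 + 177mr − 90r^2 = −11m(2m − 15r) + 6r(2m − 15r); both groups contain (2m − 15r), giving −(11m − 6r)(2m − 15r).

−(11m − 6r)(2m − 15r)(4m + 11r)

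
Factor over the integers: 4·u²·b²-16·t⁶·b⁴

-4·b²·(2·t³·b+u)·(2·t³·b-u)

Factor out 4·b² first: what remains is -4·t⁶·b²+u².
Recognize a difference of squares with the parts u and 2·t³·b.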